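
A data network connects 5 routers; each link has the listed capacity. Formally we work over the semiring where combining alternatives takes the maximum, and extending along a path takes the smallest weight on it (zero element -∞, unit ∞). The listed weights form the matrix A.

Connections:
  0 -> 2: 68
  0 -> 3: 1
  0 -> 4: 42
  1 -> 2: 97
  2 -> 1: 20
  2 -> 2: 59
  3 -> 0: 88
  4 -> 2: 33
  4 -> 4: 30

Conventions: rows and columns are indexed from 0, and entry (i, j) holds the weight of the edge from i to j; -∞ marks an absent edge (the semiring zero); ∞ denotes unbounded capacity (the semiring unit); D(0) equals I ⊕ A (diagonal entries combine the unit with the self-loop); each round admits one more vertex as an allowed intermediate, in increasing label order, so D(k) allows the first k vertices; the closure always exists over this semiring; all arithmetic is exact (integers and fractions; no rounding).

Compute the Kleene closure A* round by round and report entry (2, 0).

D(0):
  [∞, -∞, 68, 1, 42]
  [-∞, ∞, 97, -∞, -∞]
  [-∞, 20, ∞, -∞, -∞]
  [88, -∞, -∞, ∞, -∞]
  [-∞, -∞, 33, -∞, ∞]
D(1):
  [∞, -∞, 68, 1, 42]
  [-∞, ∞, 97, -∞, -∞]
  [-∞, 20, ∞, -∞, -∞]
  [88, -∞, 68, ∞, 42]
  [-∞, -∞, 33, -∞, ∞]
D(2):
  [∞, -∞, 68, 1, 42]
  [-∞, ∞, 97, -∞, -∞]
  [-∞, 20, ∞, -∞, -∞]
  [88, -∞, 68, ∞, 42]
  [-∞, -∞, 33, -∞, ∞]
D(3):
  [∞, 20, 68, 1, 42]
  [-∞, ∞, 97, -∞, -∞]
  [-∞, 20, ∞, -∞, -∞]
  [88, 20, 68, ∞, 42]
  [-∞, 20, 33, -∞, ∞]
D(4):
  [∞, 20, 68, 1, 42]
  [-∞, ∞, 97, -∞, -∞]
  [-∞, 20, ∞, -∞, -∞]
  [88, 20, 68, ∞, 42]
  [-∞, 20, 33, -∞, ∞]
D(5):
  [∞, 20, 68, 1, 42]
  [-∞, ∞, 97, -∞, -∞]
  [-∞, 20, ∞, -∞, -∞]
  [88, 20, 68, ∞, 42]
  [-∞, 20, 33, -∞, ∞]
Answer: A*[2][0] = -∞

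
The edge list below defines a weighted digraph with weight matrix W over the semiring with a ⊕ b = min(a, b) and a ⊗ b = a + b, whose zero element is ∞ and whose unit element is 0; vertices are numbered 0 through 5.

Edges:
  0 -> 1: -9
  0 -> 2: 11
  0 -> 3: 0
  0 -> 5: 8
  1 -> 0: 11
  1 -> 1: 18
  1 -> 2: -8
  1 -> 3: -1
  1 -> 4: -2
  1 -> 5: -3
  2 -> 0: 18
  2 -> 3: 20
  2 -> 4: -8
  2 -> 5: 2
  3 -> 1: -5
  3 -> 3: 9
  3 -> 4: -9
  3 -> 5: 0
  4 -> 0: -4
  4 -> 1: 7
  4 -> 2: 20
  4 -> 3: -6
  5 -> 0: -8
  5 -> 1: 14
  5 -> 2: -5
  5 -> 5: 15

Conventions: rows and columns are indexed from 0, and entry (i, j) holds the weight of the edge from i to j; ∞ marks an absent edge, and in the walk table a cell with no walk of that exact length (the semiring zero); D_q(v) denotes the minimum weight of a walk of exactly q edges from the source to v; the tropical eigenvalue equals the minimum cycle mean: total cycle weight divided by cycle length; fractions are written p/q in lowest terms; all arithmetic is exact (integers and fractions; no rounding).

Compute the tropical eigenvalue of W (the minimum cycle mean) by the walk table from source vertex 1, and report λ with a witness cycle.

q=0: [∞, 0, ∞, ∞, ∞, ∞]
q=1: [11, 18, -8, -1, -2, -3]
q=2: [-11, -6, -8, -8, -16, -6]
q=3: [-20, -20, -14, -22, -17, -9]
q=4: [-21, -29, -28, -23, -31, -23]
q=5: [-35, -30, -37, -37, -36, -32]
q=6: [-40, -44, -38, -42, -46, -37]
Optimal cycle mean attained by: cycle 3->4->3, total (-9) + (-6), length 2.
Answer: λ = -15/2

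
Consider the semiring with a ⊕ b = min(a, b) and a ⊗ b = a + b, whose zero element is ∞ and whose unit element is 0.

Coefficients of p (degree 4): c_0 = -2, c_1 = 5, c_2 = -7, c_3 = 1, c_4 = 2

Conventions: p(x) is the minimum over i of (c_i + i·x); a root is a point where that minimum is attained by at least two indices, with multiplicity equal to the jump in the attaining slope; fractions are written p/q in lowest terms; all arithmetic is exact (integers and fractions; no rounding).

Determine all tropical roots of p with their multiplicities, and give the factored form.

hull edge (i=0, c=-2) to (i=2, c=-7): slope -5/2, span 2
hull edge (i=2, c=-7) to (i=4, c=2): slope 9/2, span 2
Factored form: p(x) = 2 ⊗ (x ⊕ (-9/2)) ⊗ (x ⊕ (-9/2)) ⊗ (x ⊕ 5/2) ⊗ (x ⊕ 5/2)
Answer: roots = -9/2 (mult 2), 5/2 (mult 2)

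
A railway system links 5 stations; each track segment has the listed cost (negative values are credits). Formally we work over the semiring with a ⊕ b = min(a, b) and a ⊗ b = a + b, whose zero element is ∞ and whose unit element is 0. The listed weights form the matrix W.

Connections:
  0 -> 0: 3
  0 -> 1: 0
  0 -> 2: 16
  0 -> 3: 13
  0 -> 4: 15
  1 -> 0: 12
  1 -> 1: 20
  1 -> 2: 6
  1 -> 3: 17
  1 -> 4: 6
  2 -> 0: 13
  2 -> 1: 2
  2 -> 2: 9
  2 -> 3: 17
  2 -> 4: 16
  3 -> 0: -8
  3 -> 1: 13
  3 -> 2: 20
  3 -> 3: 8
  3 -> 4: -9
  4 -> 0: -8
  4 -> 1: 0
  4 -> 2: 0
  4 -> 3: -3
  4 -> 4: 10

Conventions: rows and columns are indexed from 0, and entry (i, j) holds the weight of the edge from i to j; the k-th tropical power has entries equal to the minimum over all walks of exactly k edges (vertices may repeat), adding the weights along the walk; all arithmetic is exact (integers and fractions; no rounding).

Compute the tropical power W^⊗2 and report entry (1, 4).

W^⊗2:
  [5, 3, 6, 12, 4]
  [-2, 6, 6, 3, 8]
  [8, 11, 8, 13, 8]
  [-17, -9, -9, -12, -1]
  [-11, -8, 6, 5, -12]
Key observation: the optimum is the walk 1->3->4, with weight 17 + (-9) = 8.
Optimal value attained by: walk 1->3->4.
Answer: (W^⊗2)[1][4] = 8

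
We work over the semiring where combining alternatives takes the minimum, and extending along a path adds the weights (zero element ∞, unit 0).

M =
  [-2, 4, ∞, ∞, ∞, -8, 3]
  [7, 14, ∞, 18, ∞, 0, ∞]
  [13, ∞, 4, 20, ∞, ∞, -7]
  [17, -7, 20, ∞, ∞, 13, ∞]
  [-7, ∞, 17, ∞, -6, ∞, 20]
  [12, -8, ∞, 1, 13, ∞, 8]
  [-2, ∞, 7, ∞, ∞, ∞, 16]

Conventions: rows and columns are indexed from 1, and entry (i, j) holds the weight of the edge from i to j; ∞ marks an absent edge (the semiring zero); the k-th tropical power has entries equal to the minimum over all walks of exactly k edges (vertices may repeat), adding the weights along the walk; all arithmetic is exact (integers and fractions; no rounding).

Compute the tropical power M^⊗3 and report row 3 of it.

M^⊗2:
  [-4, -16, 10, -7, 5, -10, 0]
  [5, -8, 38, 1, 13, -1, 8]
  [-9, 13, 0, 24, ∞, 5, -3]
  [0, 5, 24, 11, 26, -7, 13]
  [-13, -3, 11, 37, -12, -15, -4]
  [-1, -6, 15, 10, 7, -8, 15]
  [-4, 2, 11, 27, ∞, -10, 0]
M^⊗3:
  [-9, -18, 7, -9, -1, -16, -2]
  [-1, -9, 15, 0, 7, -8, 7]
  [-11, -5, 4, 6, 18, -17, -7]
  [-2, -15, 20, -6, 6, -8, 1]
  [-19, -23, 3, -14, -18, -21, -10]
  [-3, -16, 19, -7, 1, -9, 0]
  [-6, -18, 7, -9, 3, -12, -2]
Answer: row 3 of M^⊗3 = [-11, -5, 4, 6, 18, -17, -7]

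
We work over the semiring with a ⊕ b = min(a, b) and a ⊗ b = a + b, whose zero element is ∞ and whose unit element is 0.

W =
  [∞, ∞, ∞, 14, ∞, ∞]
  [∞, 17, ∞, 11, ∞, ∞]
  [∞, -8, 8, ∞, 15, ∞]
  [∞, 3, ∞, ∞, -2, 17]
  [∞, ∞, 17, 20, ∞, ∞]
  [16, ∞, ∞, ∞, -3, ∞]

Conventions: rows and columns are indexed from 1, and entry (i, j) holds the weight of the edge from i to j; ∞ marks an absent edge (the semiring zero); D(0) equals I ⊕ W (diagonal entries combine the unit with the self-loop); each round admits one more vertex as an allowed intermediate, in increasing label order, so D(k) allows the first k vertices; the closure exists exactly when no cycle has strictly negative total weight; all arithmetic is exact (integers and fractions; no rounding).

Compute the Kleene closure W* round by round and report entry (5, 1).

D(0):
  [0, ∞, ∞, 14, ∞, ∞]
  [∞, 0, ∞, 11, ∞, ∞]
  [∞, -8, 0, ∞, 15, ∞]
  [∞, 3, ∞, 0, -2, 17]
  [∞, ∞, 17, 20, 0, ∞]
  [16, ∞, ∞, ∞, -3, 0]
D(1):
  [0, ∞, ∞, 14, ∞, ∞]
  [∞, 0, ∞, 11, ∞, ∞]
  [∞, -8, 0, ∞, 15, ∞]
  [∞, 3, ∞, 0, -2, 17]
  [∞, ∞, 17, 20, 0, ∞]
  [16, ∞, ∞, 30, -3, 0]
D(2):
  [0, ∞, ∞, 14, ∞, ∞]
  [∞, 0, ∞, 11, ∞, ∞]
  [∞, -8, 0, 3, 15, ∞]
  [∞, 3, ∞, 0, -2, 17]
  [∞, ∞, 17, 20, 0, ∞]
  [16, ∞, ∞, 30, -3, 0]
D(3):
  [0, ∞, ∞, 14, ∞, ∞]
  [∞, 0, ∞, 11, ∞, ∞]
  [∞, -8, 0, 3, 15, ∞]
  [∞, 3, ∞, 0, -2, 17]
  [∞, 9, 17, 20, 0, ∞]
  [16, ∞, ∞, 30, -3, 0]
D(4):
  [0, 17, ∞, 14, 12, 31]
  [∞, 0, ∞, 11, 9, 28]
  [∞, -8, 0, 3, 1, 20]
  [∞, 3, ∞, 0, -2, 17]
  [∞, 9, 17, 20, 0, 37]
  [16, 33, ∞, 30, -3, 0]
D(5):
  [0, 17, 29, 14, 12, 31]
  [∞, 0, 26, 11, 9, 28]
  [∞, -8, 0, 3, 1, 20]
  [∞, 3, 15, 0, -2, 17]
  [∞, 9, 17, 20, 0, 37]
  [16, 6, 14, 17, -3, 0]
D(6):
  [0, 17, 29, 14, 12, 31]
  [44, 0, 26, 11, 9, 28]
  [36, -8, 0, 3, 1, 20]
  [33, 3, 15, 0, -2, 17]
  [53, 9, 17, 20, 0, 37]
  [16, 6, 14, 17, -3, 0]
Answer: W*[5][1] = 53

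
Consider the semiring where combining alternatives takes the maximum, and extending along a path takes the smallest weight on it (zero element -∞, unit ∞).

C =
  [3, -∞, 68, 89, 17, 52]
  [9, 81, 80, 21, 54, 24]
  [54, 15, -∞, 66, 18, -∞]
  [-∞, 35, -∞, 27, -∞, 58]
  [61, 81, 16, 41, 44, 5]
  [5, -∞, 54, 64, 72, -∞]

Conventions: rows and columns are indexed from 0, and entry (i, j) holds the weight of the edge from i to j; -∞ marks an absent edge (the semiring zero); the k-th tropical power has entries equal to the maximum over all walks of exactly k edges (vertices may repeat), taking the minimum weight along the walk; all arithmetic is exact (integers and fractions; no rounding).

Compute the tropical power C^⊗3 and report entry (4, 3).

C^⊗2:
  [54, 35, 52, 66, 52, 58]
  [54, 81, 80, 66, 54, 24]
  [18, 35, 54, 54, 18, 58]
  [9, 35, 54, 58, 58, 27]
  [44, 81, 80, 61, 54, 52]
  [61, 72, 16, 54, 44, 58]
C^⊗3:
  [52, 52, 54, 58, 58, 58]
  [54, 81, 80, 66, 54, 58]
  [54, 35, 54, 58, 58, 54]
  [58, 58, 35, 54, 44, 58]
  [54, 81, 80, 66, 54, 58]
  [44, 72, 72, 61, 58, 54]
Key observation: the optimum is the walk 4->1->2->3, with weight 81 min 80 min 66 = 66.
Optimal value attained by: walk 4->1->2->3.
Answer: (C^⊗3)[4][3] = 66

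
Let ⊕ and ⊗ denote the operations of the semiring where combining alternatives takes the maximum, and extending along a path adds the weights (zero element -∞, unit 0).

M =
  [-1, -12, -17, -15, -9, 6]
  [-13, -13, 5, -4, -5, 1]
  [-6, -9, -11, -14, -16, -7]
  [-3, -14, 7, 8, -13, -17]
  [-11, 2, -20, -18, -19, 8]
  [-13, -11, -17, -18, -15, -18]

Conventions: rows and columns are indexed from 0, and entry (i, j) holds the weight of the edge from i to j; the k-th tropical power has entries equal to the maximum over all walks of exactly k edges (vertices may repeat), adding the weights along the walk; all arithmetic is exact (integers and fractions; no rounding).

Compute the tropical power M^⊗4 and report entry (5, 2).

M^⊗2:
  [-2, -5, -7, -7, -9, 5]
  [-1, -3, 3, 4, -11, 3]
  [-7, -14, -4, -6, -14, 0]
  [5, -2, 15, 16, -5, 3]
  [-5, -3, 7, -2, -3, 3]
  [-14, -13, -6, -10, -16, -7]
M^⊗3:
  [-3, -6, 0, 1, -10, 4]
  [1, -6, 11, 12, -8, 5]
  [-8, -11, 1, 2, -15, -1]
  [13, 6, 23, 24, 3, 11]
  [1, -1, 5, 6, -8, 5]
  [-12, -14, -3, -2, -18, -8]
M^⊗4:
  [-2, -7, 8, 9, -11, 3]
  [9, 2, 19, 20, -1, 7]
  [-1, -8, 9, 10, -11, -2]
  [21, 14, 31, 32, 11, 19]
  [3, -4, 13, 14, -6, 7]
  [-5, -12, 5, 6, -15, -6]
Key observation: the optimum is the walk 5->3->3->3->2, with weight (-18) + 8 + 8 + 7 = 5.
Optimal value attained by: walk 5->3->3->3->2.
Answer: (M^⊗4)[5][2] = 5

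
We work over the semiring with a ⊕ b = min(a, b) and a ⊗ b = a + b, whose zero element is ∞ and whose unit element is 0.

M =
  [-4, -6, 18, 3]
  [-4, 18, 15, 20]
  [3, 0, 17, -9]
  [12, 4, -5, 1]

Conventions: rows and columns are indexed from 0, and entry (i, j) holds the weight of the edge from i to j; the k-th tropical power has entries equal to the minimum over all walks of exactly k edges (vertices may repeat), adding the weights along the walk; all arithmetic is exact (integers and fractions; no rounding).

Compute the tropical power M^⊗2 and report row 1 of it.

M^⊗2:
  [-10, -10, -2, -1]
  [-8, -10, 14, -1]
  [-4, -5, -14, -8]
  [-2, -5, -4, -14]
Answer: row 1 of M^⊗2 = [-8, -10, 14, -1]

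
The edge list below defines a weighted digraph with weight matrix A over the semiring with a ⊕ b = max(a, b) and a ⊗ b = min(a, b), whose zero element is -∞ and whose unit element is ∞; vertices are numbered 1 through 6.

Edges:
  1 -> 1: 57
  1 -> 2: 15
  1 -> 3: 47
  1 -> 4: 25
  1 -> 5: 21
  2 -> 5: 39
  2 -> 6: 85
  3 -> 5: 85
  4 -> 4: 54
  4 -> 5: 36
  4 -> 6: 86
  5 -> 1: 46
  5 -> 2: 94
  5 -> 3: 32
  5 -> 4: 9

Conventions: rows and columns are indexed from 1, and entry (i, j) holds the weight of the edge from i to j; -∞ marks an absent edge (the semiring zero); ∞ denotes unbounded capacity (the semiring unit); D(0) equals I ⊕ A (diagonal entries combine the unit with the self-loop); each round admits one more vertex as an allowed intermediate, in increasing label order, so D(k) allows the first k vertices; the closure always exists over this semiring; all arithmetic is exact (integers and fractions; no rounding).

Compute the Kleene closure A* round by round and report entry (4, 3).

D(0):
  [∞, 15, 47, 25, 21, -∞]
  [-∞, ∞, -∞, -∞, 39, 85]
  [-∞, -∞, ∞, -∞, 85, -∞]
  [-∞, -∞, -∞, ∞, 36, 86]
  [46, 94, 32, 9, ∞, -∞]
  [-∞, -∞, -∞, -∞, -∞, ∞]
D(1):
  [∞, 15, 47, 25, 21, -∞]
  [-∞, ∞, -∞, -∞, 39, 85]
  [-∞, -∞, ∞, -∞, 85, -∞]
  [-∞, -∞, -∞, ∞, 36, 86]
  [46, 94, 46, 25, ∞, -∞]
  [-∞, -∞, -∞, -∞, -∞, ∞]
D(2):
  [∞, 15, 47, 25, 21, 15]
  [-∞, ∞, -∞, -∞, 39, 85]
  [-∞, -∞, ∞, -∞, 85, -∞]
  [-∞, -∞, -∞, ∞, 36, 86]
  [46, 94, 46, 25, ∞, 85]
  [-∞, -∞, -∞, -∞, -∞, ∞]
D(3):
  [∞, 15, 47, 25, 47, 15]
  [-∞, ∞, -∞, -∞, 39, 85]
  [-∞, -∞, ∞, -∞, 85, -∞]
  [-∞, -∞, -∞, ∞, 36, 86]
  [46, 94, 46, 25, ∞, 85]
  [-∞, -∞, -∞, -∞, -∞, ∞]
D(4):
  [∞, 15, 47, 25, 47, 25]
  [-∞, ∞, -∞, -∞, 39, 85]
  [-∞, -∞, ∞, -∞, 85, -∞]
  [-∞, -∞, -∞, ∞, 36, 86]
  [46, 94, 46, 25, ∞, 85]
  [-∞, -∞, -∞, -∞, -∞, ∞]
D(5):
  [∞, 47, 47, 25, 47, 47]
  [39, ∞, 39, 25, 39, 85]
  [46, 85, ∞, 25, 85, 85]
  [36, 36, 36, ∞, 36, 86]
  [46, 94, 46, 25, ∞, 85]
  [-∞, -∞, -∞, -∞, -∞, ∞]
D(6):
  [∞, 47, 47, 25, 47, 47]
  [39, ∞, 39, 25, 39, 85]
  [46, 85, ∞, 25, 85, 85]
  [36, 36, 36, ∞, 36, 86]
  [46, 94, 46, 25, ∞, 85]
  [-∞, -∞, -∞, -∞, -∞, ∞]
Answer: A*[4][3] = 36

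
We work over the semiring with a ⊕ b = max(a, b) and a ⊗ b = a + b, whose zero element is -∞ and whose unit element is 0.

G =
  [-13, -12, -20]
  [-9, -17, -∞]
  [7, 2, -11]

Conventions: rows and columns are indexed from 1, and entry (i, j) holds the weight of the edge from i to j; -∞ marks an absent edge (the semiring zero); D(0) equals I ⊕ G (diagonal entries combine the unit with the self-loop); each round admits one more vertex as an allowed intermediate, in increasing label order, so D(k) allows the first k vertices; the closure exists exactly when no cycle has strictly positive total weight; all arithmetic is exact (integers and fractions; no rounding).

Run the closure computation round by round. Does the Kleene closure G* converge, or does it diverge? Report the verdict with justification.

D(0):
  [0, -12, -20]
  [-9, 0, -∞]
  [7, 2, 0]
D(1):
  [0, -12, -20]
  [-9, 0, -29]
  [7, 2, 0]
D(2):
  [0, -12, -20]
  [-9, 0, -29]
  [7, 2, 0]
D(3):
  [0, -12, -20]
  [-9, 0, -29]
  [7, 2, 0]
Key observation: every diagonal entry stays at the unit through all rounds, so no improving cycle exists.
Answer: CONVERGES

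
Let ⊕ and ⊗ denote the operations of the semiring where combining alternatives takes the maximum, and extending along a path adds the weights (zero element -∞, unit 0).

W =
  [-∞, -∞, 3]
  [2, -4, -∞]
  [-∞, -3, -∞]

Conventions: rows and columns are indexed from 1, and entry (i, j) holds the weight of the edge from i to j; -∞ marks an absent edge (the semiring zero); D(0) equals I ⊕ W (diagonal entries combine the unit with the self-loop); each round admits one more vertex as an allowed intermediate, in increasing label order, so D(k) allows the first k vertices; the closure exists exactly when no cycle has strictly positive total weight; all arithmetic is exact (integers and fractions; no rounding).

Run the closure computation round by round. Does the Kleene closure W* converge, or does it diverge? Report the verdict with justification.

D(0):
  [0, -∞, 3]
  [2, 0, -∞]
  [-∞, -3, 0]
D(1):
  [0, -∞, 3]
  [2, 0, 5]
  [-∞, -3, 0]
Detection: at round 2, diagonal entry (3, 3) turns strictly positive.
Key observation: the cycle 3->2->1->3 has total weight (-3) + 2 + 3, which is strictly positive.
Answer: DIVERGES — positive cycle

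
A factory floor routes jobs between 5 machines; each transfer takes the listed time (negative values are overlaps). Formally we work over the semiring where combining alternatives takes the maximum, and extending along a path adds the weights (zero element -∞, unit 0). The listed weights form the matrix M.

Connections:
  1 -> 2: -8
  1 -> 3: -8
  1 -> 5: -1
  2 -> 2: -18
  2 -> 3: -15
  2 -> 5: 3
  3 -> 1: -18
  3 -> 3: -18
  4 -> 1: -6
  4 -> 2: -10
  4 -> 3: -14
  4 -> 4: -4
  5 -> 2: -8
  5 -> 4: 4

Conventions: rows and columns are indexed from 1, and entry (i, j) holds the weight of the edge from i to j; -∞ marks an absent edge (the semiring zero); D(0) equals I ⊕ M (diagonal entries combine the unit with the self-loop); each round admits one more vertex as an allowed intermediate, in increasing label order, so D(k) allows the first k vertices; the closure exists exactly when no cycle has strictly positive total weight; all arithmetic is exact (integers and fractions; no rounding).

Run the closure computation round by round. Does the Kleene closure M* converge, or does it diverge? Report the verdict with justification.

D(0):
  [0, -8, -8, -∞, -1]
  [-∞, 0, -15, -∞, 3]
  [-18, -∞, 0, -∞, -∞]
  [-6, -10, -14, 0, -∞]
  [-∞, -8, -∞, 4, 0]
D(1):
  [0, -8, -8, -∞, -1]
  [-∞, 0, -15, -∞, 3]
  [-18, -26, 0, -∞, -19]
  [-6, -10, -14, 0, -7]
  [-∞, -8, -∞, 4, 0]
D(2):
  [0, -8, -8, -∞, -1]
  [-∞, 0, -15, -∞, 3]
  [-18, -26, 0, -∞, -19]
  [-6, -10, -14, 0, -7]
  [-∞, -8, -23, 4, 0]
D(3):
  [0, -8, -8, -∞, -1]
  [-33, 0, -15, -∞, 3]
  [-18, -26, 0, -∞, -19]
  [-6, -10, -14, 0, -7]
  [-41, -8, -23, 4, 0]
D(4):
  [0, -8, -8, -∞, -1]
  [-33, 0, -15, -∞, 3]
  [-18, -26, 0, -∞, -19]
  [-6, -10, -14, 0, -7]
  [-2, -6, -10, 4, 0]
D(5):
  [0, -7, -8, 3, -1]
  [1, 0, -7, 7, 3]
  [-18, -25, 0, -15, -19]
  [-6, -10, -14, 0, -7]
  [-2, -6, -10, 4, 0]
Key observation: every diagonal entry stays at the unit through all rounds, so no improving cycle exists.
Answer: CONVERGES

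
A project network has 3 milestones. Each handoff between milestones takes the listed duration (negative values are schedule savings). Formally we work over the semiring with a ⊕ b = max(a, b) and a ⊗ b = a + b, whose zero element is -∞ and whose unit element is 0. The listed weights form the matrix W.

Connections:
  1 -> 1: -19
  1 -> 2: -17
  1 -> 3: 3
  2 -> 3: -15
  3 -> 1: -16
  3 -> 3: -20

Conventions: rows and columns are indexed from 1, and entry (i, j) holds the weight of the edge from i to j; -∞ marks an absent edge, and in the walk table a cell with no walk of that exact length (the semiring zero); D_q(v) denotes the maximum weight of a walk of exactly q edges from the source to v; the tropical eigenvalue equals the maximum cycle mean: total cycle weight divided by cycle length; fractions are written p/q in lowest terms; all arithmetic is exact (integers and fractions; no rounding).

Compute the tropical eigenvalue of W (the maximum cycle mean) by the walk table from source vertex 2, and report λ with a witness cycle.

q=0: [-∞, 0, -∞]
q=1: [-∞, -∞, -15]
q=2: [-31, -∞, -35]
q=3: [-50, -48, -28]
Optimal cycle mean attained by: cycle 1->3->1, total 3 + (-16), length 2.
Answer: λ = -13/2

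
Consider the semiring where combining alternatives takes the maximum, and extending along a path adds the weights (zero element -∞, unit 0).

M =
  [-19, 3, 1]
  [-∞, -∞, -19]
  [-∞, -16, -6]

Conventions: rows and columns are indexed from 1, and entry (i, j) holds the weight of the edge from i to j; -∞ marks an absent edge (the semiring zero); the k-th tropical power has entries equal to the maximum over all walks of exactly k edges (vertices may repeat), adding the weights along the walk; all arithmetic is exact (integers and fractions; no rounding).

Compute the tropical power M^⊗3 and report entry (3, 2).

M^⊗2:
  [-38, -15, -5]
  [-∞, -35, -25]
  [-∞, -22, -12]
M^⊗3:
  [-57, -21, -11]
  [-∞, -41, -31]
  [-∞, -28, -18]
Key observation: the optimum is the walk 3->3->3->2, with weight (-6) + (-6) + (-16) = -28.
Optimal value attained by: walk 3->3->3->2.
Answer: (M^⊗3)[3][2] = -28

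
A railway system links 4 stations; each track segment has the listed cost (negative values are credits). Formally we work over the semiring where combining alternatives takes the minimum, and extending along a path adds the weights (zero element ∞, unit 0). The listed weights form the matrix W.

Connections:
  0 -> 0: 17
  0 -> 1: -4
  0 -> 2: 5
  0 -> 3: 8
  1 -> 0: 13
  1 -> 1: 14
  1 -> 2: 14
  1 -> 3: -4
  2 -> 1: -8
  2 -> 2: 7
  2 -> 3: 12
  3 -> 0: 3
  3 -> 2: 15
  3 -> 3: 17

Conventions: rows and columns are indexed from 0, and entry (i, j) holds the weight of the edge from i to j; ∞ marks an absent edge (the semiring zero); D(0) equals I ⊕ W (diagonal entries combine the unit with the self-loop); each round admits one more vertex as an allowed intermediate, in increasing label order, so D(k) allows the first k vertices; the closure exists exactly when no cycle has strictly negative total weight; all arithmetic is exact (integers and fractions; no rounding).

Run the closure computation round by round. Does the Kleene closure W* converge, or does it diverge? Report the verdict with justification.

D(0):
  [0, -4, 5, 8]
  [13, 0, 14, -4]
  [∞, -8, 0, 12]
  [3, ∞, 15, 0]
D(1):
  [0, -4, 5, 8]
  [13, 0, 14, -4]
  [∞, -8, 0, 12]
  [3, -1, 8, 0]
Detection: at round 2, diagonal entry (3, 3) turns strictly negative.
Key observation: the cycle 3->0->1->3 has total weight 3 + (-4) + (-4), which is strictly negative.
Answer: DIVERGES — negative cycle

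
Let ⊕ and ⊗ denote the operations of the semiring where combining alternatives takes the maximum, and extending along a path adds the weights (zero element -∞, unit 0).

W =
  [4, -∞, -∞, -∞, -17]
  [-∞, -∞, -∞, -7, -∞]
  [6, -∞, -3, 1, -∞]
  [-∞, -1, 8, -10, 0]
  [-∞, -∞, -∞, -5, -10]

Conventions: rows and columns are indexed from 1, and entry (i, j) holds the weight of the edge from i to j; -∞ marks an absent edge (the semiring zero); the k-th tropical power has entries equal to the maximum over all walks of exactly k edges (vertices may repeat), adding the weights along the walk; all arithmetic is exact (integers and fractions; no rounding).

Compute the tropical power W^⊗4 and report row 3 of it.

W^⊗2:
  [8, -∞, -∞, -22, -13]
  [-∞, -8, 1, -17, -7]
  [10, 0, 9, -2, 1]
  [14, -11, 5, 9, -10]
  [-∞, -6, 3, -15, -5]
W^⊗3:
  [12, -23, -14, -18, -9]
  [7, -18, -2, 2, -17]
  [15, -3, 6, 10, -2]
  [18, 8, 17, 6, 9]
  [9, -16, 0, 4, -15]
W^⊗4:
  [16, -19, -10, -13, -5]
  [11, 1, 10, -1, 2]
  [19, 9, 18, 7, 10]
  [23, 5, 14, 18, 6]
  [13, 3, 12, 1, 4]
Answer: row 3 of W^⊗4 = [19, 9, 18, 7, 10]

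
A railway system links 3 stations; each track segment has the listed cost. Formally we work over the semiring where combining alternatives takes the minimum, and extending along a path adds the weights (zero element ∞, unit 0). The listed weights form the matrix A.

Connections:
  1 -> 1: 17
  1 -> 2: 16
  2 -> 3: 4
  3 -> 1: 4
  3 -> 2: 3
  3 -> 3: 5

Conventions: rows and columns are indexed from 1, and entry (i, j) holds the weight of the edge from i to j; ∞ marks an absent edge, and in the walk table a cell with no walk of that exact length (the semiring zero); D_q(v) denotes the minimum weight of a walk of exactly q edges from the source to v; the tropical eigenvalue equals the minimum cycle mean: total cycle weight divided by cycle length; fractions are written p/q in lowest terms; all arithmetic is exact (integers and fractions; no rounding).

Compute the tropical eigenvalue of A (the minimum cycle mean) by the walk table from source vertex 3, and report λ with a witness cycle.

q=0: [∞, ∞, 0]
q=1: [4, 3, 5]
q=2: [9, 8, 7]
q=3: [11, 10, 12]
Optimal cycle mean attained by: cycle 2->3->2, total 4 + 3, length 2.
Answer: λ = 7/2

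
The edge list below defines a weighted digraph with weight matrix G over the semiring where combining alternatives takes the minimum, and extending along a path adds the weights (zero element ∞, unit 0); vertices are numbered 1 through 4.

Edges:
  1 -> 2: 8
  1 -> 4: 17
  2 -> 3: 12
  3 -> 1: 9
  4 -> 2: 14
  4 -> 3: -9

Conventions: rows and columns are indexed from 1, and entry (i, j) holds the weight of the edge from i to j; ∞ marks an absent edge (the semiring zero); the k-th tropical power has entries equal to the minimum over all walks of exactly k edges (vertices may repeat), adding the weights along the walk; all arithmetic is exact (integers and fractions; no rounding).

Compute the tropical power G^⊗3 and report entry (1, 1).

G^⊗2:
  [∞, 31, 8, ∞]
  [21, ∞, ∞, ∞]
  [∞, 17, ∞, 26]
  [0, ∞, 26, ∞]
G^⊗3:
  [17, ∞, 43, ∞]
  [∞, 29, ∞, 38]
  [∞, 40, 17, ∞]
  [35, 8, ∞, 17]
Key observation: the optimum is the walk 1->4->3->1, with weight 17 + (-9) + 9 = 17.
Optimal value attained by: walk 1->4->3->1.
Answer: (G^⊗3)[1][1] = 17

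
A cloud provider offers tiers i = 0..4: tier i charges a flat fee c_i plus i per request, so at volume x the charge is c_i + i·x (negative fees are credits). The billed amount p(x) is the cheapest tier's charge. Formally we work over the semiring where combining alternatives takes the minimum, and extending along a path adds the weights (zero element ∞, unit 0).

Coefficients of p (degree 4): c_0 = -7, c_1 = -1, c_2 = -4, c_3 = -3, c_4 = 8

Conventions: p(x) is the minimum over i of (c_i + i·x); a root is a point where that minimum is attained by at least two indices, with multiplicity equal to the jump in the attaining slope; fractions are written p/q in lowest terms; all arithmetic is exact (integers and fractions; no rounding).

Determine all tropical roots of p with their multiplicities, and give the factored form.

hull edge (i=0, c=-7) to (i=3, c=-3): slope 4/3, span 3
hull edge (i=3, c=-3) to (i=4, c=8): slope 11, span 1
Factored form: p(x) = 8 ⊗ (x ⊕ (-11)) ⊗ (x ⊕ (-4/3)) ⊗ (x ⊕ (-4/3)) ⊗ (x ⊕ (-4/3))
Answer: roots = -11 (mult 1), -4/3 (mult 3)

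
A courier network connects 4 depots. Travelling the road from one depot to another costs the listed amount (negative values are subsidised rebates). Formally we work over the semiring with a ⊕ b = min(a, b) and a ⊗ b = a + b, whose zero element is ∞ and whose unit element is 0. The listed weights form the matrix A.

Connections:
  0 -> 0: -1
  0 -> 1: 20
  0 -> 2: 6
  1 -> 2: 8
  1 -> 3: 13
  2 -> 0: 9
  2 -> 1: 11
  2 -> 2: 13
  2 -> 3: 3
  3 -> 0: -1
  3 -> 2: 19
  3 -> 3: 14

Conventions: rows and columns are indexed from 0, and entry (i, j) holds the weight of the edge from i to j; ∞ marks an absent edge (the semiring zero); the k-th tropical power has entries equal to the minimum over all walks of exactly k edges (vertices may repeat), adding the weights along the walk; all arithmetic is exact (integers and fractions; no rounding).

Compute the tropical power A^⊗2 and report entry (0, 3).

A^⊗2:
  [-2, 17, 5, 9]
  [12, 19, 21, 11]
  [2, 24, 15, 16]
  [-2, 19, 5, 22]
Key observation: the optimum is the walk 0->2->3, with weight 6 + 3 = 9.
Optimal value attained by: walk 0->2->3.
Answer: (A^⊗2)[0][3] = 9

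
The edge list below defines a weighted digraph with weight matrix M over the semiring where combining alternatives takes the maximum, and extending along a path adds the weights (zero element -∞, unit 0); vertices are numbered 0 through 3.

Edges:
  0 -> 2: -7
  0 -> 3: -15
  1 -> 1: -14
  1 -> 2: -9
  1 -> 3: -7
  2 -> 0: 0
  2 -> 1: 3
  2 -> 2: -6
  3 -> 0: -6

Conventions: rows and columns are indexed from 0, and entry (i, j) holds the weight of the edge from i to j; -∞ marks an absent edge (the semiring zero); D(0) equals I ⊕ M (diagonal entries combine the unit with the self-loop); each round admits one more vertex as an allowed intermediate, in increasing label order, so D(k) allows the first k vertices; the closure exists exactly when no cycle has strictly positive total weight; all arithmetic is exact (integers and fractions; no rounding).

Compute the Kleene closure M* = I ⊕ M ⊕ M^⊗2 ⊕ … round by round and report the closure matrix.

D(0):
  [0, -∞, -7, -15]
  [-∞, 0, -9, -7]
  [0, 3, 0, -∞]
  [-6, -∞, -∞, 0]
D(1):
  [0, -∞, -7, -15]
  [-∞, 0, -9, -7]
  [0, 3, 0, -15]
  [-6, -∞, -13, 0]
D(2):
  [0, -∞, -7, -15]
  [-∞, 0, -9, -7]
  [0, 3, 0, -4]
  [-6, -∞, -13, 0]
D(3):
  [0, -4, -7, -11]
  [-9, 0, -9, -7]
  [0, 3, 0, -4]
  [-6, -10, -13, 0]
D(4):
  [0, -4, -7, -11]
  [-9, 0, -9, -7]
  [0, 3, 0, -4]
  [-6, -10, -13, 0]
Answer: M* = [[0, -4, -7, -11], [-9, 0, -9, -7], [0, 3, 0, -4], [-6, -10, -13, 0]]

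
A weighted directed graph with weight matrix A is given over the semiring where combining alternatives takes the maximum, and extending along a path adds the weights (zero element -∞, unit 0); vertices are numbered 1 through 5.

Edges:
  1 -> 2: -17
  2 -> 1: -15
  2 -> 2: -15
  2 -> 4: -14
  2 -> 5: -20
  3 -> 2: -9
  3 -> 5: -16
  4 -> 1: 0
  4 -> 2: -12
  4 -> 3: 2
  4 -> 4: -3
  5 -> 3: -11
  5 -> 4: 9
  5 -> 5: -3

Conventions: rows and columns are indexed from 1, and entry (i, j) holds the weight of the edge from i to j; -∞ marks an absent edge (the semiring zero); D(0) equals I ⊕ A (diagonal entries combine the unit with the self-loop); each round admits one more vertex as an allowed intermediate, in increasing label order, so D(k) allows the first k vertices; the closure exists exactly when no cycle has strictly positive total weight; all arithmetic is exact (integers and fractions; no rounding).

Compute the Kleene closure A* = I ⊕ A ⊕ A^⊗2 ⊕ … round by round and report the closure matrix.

D(0):
  [0, -17, -∞, -∞, -∞]
  [-15, 0, -∞, -14, -20]
  [-∞, -9, 0, -∞, -16]
  [0, -12, 2, 0, -∞]
  [-∞, -∞, -11, 9, 0]
D(1):
  [0, -17, -∞, -∞, -∞]
  [-15, 0, -∞, -14, -20]
  [-∞, -9, 0, -∞, -16]
  [0, -12, 2, 0, -∞]
  [-∞, -∞, -11, 9, 0]
D(2):
  [0, -17, -∞, -31, -37]
  [-15, 0, -∞, -14, -20]
  [-24, -9, 0, -23, -16]
  [0, -12, 2, 0, -32]
  [-∞, -∞, -11, 9, 0]
D(3):
  [0, -17, -∞, -31, -37]
  [-15, 0, -∞, -14, -20]
  [-24, -9, 0, -23, -16]
  [0, -7, 2, 0, -14]
  [-35, -20, -11, 9, 0]
D(4):
  [0, -17, -29, -31, -37]
  [-14, 0, -12, -14, -20]
  [-23, -9, 0, -23, -16]
  [0, -7, 2, 0, -14]
  [9, 2, 11, 9, 0]
D(5):
  [0, -17, -26, -28, -37]
  [-11, 0, -9, -11, -20]
  [-7, -9, 0, -7, -16]
  [0, -7, 2, 0, -14]
  [9, 2, 11, 9, 0]
Answer: A* = [[0, -17, -26, -28, -37], [-11, 0, -9, -11, -20], [-7, -9, 0, -7, -16], [0, -7, 2, 0, -14], [9, 2, 11, 9, 0]]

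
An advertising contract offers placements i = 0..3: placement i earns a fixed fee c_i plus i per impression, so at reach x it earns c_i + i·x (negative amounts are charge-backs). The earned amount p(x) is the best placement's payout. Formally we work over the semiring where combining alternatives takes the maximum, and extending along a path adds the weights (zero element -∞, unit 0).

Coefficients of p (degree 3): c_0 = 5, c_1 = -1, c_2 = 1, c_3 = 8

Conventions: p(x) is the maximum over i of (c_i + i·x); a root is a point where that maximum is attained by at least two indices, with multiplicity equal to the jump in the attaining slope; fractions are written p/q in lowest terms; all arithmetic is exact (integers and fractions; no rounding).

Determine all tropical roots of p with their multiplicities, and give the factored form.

hull edge (i=0, c=5) to (i=3, c=8): slope 1, span 3
Factored form: p(x) = 8 ⊗ (x ⊕ (-1)) ⊗ (x ⊕ (-1)) ⊗ (x ⊕ (-1))
Answer: roots = -1 (mult 3)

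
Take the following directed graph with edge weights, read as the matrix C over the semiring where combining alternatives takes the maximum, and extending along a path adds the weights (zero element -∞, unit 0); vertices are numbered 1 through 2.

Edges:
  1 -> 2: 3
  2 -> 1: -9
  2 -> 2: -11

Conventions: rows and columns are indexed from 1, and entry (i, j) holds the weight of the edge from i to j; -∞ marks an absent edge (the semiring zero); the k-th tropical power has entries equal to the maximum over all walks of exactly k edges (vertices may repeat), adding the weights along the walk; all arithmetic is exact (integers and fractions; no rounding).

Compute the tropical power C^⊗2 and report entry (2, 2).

C^⊗2:
  [-6, -8]
  [-20, -6]
Key observation: the optimum is the walk 2->1->2, with weight (-9) + 3 = -6.
Optimal value attained by: walk 2->1->2.
Answer: (C^⊗2)[2][2] = -6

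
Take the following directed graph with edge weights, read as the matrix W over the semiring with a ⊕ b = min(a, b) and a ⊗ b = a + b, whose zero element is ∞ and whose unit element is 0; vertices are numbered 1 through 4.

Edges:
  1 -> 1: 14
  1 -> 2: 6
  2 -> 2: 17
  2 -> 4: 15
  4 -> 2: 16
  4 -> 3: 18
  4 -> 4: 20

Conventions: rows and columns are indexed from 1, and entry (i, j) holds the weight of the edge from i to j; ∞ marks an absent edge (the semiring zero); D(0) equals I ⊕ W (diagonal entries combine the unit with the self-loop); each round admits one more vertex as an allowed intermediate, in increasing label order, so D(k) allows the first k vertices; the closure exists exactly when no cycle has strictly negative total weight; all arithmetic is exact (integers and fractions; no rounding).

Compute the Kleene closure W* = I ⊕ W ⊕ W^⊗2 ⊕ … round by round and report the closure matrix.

D(0):
  [0, 6, ∞, ∞]
  [∞, 0, ∞, 15]
  [∞, ∞, 0, ∞]
  [∞, 16, 18, 0]
D(1):
  [0, 6, ∞, ∞]
  [∞, 0, ∞, 15]
  [∞, ∞, 0, ∞]
  [∞, 16, 18, 0]
D(2):
  [0, 6, ∞, 21]
  [∞, 0, ∞, 15]
  [∞, ∞, 0, ∞]
  [∞, 16, 18, 0]
D(3):
  [0, 6, ∞, 21]
  [∞, 0, ∞, 15]
  [∞, ∞, 0, ∞]
  [∞, 16, 18, 0]
D(4):
  [0, 6, 39, 21]
  [∞, 0, 33, 15]
  [∞, ∞, 0, ∞]
  [∞, 16, 18, 0]
Answer: W* = [[0, 6, 39, 21], [∞, 0, 33, 15], [∞, ∞, 0, ∞], [∞, 16, 18, 0]]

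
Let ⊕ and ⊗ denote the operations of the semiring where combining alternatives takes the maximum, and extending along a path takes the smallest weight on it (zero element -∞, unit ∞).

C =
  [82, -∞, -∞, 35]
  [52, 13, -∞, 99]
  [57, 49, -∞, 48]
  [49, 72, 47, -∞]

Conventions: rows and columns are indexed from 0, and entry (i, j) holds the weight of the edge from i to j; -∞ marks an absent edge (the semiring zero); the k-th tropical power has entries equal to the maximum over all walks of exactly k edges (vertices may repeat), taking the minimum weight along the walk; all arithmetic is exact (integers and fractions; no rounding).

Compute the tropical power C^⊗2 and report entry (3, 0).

C^⊗2:
  [82, 35, 35, 35]
  [52, 72, 47, 35]
  [57, 48, 47, 49]
  [52, 47, -∞, 72]
Key observation: the optimum is the walk 3->1->0, with weight 72 min 52 = 52.
Optimal value attained by: walk 3->1->0.
Answer: (C^⊗2)[3][0] = 52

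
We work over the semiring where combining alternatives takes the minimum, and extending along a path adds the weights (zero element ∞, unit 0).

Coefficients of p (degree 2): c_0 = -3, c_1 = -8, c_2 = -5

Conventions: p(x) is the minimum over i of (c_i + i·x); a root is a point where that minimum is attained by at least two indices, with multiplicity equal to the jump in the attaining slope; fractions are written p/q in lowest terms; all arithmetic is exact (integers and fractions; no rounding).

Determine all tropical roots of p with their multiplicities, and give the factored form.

hull edge (i=0, c=-3) to (i=1, c=-8): slope -5, span 1
hull edge (i=1, c=-8) to (i=2, c=-5): slope 3, span 1
Factored form: p(x) = -5 ⊗ (x ⊕ (-3)) ⊗ (x ⊕ 5)
Answer: roots = -3 (mult 1), 5 (mult 1)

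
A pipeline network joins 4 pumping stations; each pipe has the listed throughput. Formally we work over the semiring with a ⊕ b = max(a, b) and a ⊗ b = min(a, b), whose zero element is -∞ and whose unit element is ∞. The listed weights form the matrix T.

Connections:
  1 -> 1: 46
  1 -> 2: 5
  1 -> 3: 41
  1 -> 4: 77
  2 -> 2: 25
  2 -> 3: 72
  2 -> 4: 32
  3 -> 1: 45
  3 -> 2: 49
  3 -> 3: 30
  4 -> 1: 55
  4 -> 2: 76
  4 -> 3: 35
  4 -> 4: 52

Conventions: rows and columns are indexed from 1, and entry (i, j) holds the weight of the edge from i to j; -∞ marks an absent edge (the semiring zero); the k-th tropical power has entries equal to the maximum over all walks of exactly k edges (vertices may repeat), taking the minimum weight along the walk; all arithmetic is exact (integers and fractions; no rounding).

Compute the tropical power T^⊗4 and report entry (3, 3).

T^⊗2:
  [55, 76, 41, 52]
  [45, 49, 32, 32]
  [45, 30, 49, 45]
  [52, 52, 72, 55]
T^⊗3:
  [52, 52, 72, 55]
  [45, 32, 49, 45]
  [45, 49, 41, 45]
  [55, 55, 52, 52]
T^⊗4:
  [55, 55, 52, 52]
  [45, 49, 41, 45]
  [45, 45, 49, 45]
  [52, 52, 55, 55]
Key observation: the optimum is the walk 3->2->3->2->3, with weight 49 min 72 min 49 min 72 = 49.
Optimal value attained by: walk 3->2->3->2->3.
Answer: (T^⊗4)[3][3] = 49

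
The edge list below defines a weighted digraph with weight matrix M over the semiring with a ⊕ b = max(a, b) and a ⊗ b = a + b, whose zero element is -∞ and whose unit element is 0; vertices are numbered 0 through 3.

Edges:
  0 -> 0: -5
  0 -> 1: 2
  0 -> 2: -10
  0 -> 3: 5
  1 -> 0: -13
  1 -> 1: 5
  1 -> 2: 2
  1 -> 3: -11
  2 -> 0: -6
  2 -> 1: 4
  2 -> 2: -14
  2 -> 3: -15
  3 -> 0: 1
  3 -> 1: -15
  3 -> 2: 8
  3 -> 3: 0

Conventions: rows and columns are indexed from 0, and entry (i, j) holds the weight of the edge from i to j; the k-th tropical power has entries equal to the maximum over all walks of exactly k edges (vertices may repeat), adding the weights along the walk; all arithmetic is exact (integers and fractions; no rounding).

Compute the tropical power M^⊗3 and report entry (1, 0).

M^⊗2:
  [6, 7, 13, 5]
  [-4, 10, 7, -6]
  [-9, 9, 6, -1]
  [2, 12, 8, 6]
M^⊗3:
  [7, 17, 13, 11]
  [1, 15, 12, 1]
  [0, 14, 11, -1]
  [7, 17, 14, 7]
Key observation: the optimum is the walk 1->1->2->0, with weight 5 + 2 + (-6) = 1.
Optimal value attained by: walk 1->1->2->0.
Answer: (M^⊗3)[1][0] = 1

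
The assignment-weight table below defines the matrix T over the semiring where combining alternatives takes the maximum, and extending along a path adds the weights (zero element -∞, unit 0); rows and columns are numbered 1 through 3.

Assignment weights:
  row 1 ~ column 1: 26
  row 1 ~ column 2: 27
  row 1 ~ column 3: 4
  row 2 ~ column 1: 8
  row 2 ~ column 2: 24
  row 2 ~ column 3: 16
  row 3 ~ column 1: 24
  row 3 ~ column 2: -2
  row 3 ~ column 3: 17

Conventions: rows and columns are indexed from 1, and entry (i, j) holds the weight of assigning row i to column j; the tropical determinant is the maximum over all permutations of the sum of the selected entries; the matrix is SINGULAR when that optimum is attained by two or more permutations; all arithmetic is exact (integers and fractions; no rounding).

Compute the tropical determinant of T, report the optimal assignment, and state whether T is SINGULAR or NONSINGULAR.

σ = (1, 2, 3): 26 + 24 + 17 = 67
σ = (1, 3, 2): 26 + 16 + (-2) = 40
σ = (2, 1, 3): 27 + 8 + 17 = 52
σ = (2, 3, 1): 27 + 16 + 24 = 67
σ = (3, 1, 2): 4 + 8 + (-2) = 10
σ = (3, 2, 1): 4 + 24 + 24 = 52
Optimal value attained by: σ = (1, 2, 3).
Answer: det⊕(T) = 67; verdict: SINGULAR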